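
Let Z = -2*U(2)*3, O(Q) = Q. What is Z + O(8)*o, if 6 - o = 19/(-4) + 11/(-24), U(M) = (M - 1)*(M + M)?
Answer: 197/3 ≈ 65.667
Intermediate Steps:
U(M) = 2*M*(-1 + M) (U(M) = (-1 + M)*(2*M) = 2*M*(-1 + M))
Z = -24 (Z = -4*2*(-1 + 2)*3 = -4*2*3 = -2*4*3 = -8*3 = -24)
o = 269/24 (o = 6 - (19/(-4) + 11/(-24)) = 6 - (19*(-¼) + 11*(-1/24)) = 6 - (-19/4 - 11/24) = 6 - 1*(-125/24) = 6 + 125/24 = 269/24 ≈ 11.208)
Z + O(8)*o = -24 + 8*(269/24) = -24 + 269/3 = 197/3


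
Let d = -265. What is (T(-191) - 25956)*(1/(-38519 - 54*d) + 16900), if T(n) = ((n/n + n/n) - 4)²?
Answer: -10617796233248/24209 ≈ -4.3859e+8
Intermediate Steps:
T(n) = 4 (T(n) = ((1 + 1) - 4)² = (2 - 4)² = (-2)² = 4)
(T(-191) - 25956)*(1/(-38519 - 54*d) + 16900) = (4 - 25956)*(1/(-38519 - 54*(-265)) + 16900) = -25952*(1/(-38519 + 14310) + 16900) = -25952*(1/(-24209) + 16900) = -25952*(-1/24209 + 16900) = -25952*409132099/24209 = -10617796233248/24209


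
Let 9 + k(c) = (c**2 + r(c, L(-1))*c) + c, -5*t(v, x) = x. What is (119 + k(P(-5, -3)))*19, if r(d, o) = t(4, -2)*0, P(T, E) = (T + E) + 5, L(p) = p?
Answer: 2204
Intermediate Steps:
t(v, x) = -x/5
P(T, E) = 5 + E + T (P(T, E) = (E + T) + 5 = 5 + E + T)
r(d, o) = 0 (r(d, o) = -1/5*(-2)*0 = (2/5)*0 = 0)
k(c) = -9 + c + c**2 (k(c) = -9 + ((c**2 + 0*c) + c) = -9 + ((c**2 + 0) + c) = -9 + (c**2 + c) = -9 + (c + c**2) = -9 + c + c**2)
(119 + k(P(-5, -3)))*19 = (119 + (-9 + (5 - 3 - 5) + (5 - 3 - 5)**2))*19 = (119 + (-9 - 3 + (-3)**2))*19 = (119 + (-9 - 3 + 9))*19 = (119 - 3)*19 = 116*19 = 2204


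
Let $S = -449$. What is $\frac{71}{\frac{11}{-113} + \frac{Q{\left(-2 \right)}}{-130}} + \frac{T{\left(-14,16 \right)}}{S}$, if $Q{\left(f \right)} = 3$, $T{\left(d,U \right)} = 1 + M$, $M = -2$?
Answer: $- \frac{468300741}{794281} \approx -589.59$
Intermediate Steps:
$T{\left(d,U \right)} = -1$ ($T{\left(d,U \right)} = 1 - 2 = -1$)
$\frac{71}{\frac{11}{-113} + \frac{Q{\left(-2 \right)}}{-130}} + \frac{T{\left(-14,16 \right)}}{S} = \frac{71}{\frac{11}{-113} + \frac{3}{-130}} - \frac{1}{-449} = \frac{71}{11 \left(- \frac{1}{113}\right) + 3 \left(- \frac{1}{130}\right)} - - \frac{1}{449} = \frac{71}{- \frac{11}{113} - \frac{3}{130}} + \frac{1}{449} = \frac{71}{- \frac{1769}{14690}} + \frac{1}{449} = 71 \left(- \frac{14690}{1769}\right) + \frac{1}{449} = - \frac{1042990}{1769} + \frac{1}{449} = - \frac{468300741}{794281}$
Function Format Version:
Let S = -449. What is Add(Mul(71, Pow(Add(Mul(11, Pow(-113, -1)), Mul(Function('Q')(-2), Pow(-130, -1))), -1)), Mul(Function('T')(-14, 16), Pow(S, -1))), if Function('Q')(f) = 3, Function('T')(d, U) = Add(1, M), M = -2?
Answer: Rational(-468300741, 794281) ≈ -589.59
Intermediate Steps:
Function('T')(d, U) = -1 (Function('T')(d, U) = Add(1, -2) = -1)
Add(Mul(71, Pow(Add(Mul(11, Pow(-113, -1)), Mul(Function('Q')(-2), Pow(-130, -1))), -1)), Mul(Function('T')(-14, 16), Pow(S, -1))) = Add(Mul(71, Pow(Add(Mul(11, Pow(-113, -1)), Mul(3, Pow(-130, -1))), -1)), Mul(-1, Pow(-449, -1))) = Add(Mul(71, Pow(Add(Mul(11, Rational(-1, 113)), Mul(3, Rational(-1, 130))), -1)), Mul(-1, Rational(-1, 449))) = Add(Mul(71, Pow(Add(Rational(-11, 113), Rational(-3, 130)), -1)), Rational(1, 449)) = Add(Mul(71, Pow(Rational(-1769, 14690), -1)), Rational(1, 449)) = Add(Mul(71, Rational(-14690, 1769)), Rational(1, 449)) = Add(Rational(-1042990, 1769), Rational(1, 449)) = Rational(-468300741, 794281)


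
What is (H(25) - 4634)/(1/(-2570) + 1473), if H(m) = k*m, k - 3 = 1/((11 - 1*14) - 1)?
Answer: -23465385/7571218 ≈ -3.0993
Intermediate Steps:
k = 11/4 (k = 3 + 1/((11 - 1*14) - 1) = 3 + 1/((11 - 14) - 1) = 3 + 1/(-3 - 1) = 3 + 1/(-4) = 3 - ¼ = 11/4 ≈ 2.7500)
H(m) = 11*m/4
(H(25) - 4634)/(1/(-2570) + 1473) = ((11/4)*25 - 4634)/(1/(-2570) + 1473) = (275/4 - 4634)/(-1/2570 + 1473) = -18261/(4*3785609/2570) = -18261/4*2570/3785609 = -23465385/7571218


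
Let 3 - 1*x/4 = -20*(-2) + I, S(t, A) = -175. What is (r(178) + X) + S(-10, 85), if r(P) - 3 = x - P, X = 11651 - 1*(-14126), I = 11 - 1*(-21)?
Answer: 25151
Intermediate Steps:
I = 32 (I = 11 + 21 = 32)
X = 25777 (X = 11651 + 14126 = 25777)
x = -276 (x = 12 - 4*(-20*(-2) + 32) = 12 - 4*(40 + 32) = 12 - 4*72 = 12 - 288 = -276)
r(P) = -273 - P (r(P) = 3 + (-276 - P) = -273 - P)
(r(178) + X) + S(-10, 85) = ((-273 - 1*178) + 25777) - 175 = ((-273 - 178) + 25777) - 175 = (-451 + 25777) - 175 = 25326 - 175 = 25151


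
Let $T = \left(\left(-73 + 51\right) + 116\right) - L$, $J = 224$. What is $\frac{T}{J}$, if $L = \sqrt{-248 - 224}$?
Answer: $\frac{47}{112} - \frac{i \sqrt{118}}{112} \approx 0.41964 - 0.096989 i$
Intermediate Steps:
$L = 2 i \sqrt{118}$ ($L = \sqrt{-472} = 2 i \sqrt{118} \approx 21.726 i$)
$T = 94 - 2 i \sqrt{118}$ ($T = \left(\left(-73 + 51\right) + 116\right) - 2 i \sqrt{118} = \left(-22 + 116\right) - 2 i \sqrt{118} = 94 - 2 i \sqrt{118} \approx 94.0 - 21.726 i$)
$\frac{T}{J} = \frac{94 - 2 i \sqrt{118}}{224} = \left(94 - 2 i \sqrt{118}\right) \frac{1}{224} = \frac{47}{112} - \frac{i \sqrt{118}}{112}$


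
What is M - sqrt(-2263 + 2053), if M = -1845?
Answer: -1845 - I*sqrt(210) ≈ -1845.0 - 14.491*I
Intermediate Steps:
M - sqrt(-2263 + 2053) = -1845 - sqrt(-2263 + 2053) = -1845 - sqrt(-210) = -1845 - I*sqrt(210)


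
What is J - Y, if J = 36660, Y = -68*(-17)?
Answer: 35504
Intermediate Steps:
Y = 1156
J - Y = 36660 - 1*1156 = 36660 - 1156 = 35504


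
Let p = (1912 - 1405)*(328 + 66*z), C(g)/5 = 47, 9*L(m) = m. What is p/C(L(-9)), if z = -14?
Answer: -302172/235 ≈ -1285.8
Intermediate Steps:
L(m) = m/9
C(g) = 235 (C(g) = 5*47 = 235)
p = -302172 (p = (1912 - 1405)*(328 + 66*(-14)) = 507*(328 - 924) = 507*(-596) = -302172)
p/C(L(-9)) = -302172/235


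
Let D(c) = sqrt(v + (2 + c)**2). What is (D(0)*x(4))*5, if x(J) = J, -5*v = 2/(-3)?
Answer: 4*sqrt(930)/3 ≈ 40.661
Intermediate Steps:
v = 2/15 (v = -2/(5*(-3)) = -2*(-1)/(5*3) = -1/5*(-2/3) = 2/15 ≈ 0.13333)
D(c) = sqrt(2/15 + (2 + c)**2)
(D(0)*x(4))*5 = ((sqrt(30 + 225*(2 + 0)**2)/15)*4)*5 = ((sqrt(30 + 225*2**2)/15)*4)*5 = ((sqrt(30 + 225*4)/15)*4)*5 = ((sqrt(30 + 900)/15)*4)*5 = ((sqrt(930)/15)*4)*5 = (4*sqrt(930)/15)*5 = 4*sqrt(930)/3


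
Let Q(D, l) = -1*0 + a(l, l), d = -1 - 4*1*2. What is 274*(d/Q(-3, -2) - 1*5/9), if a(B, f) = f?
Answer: 9727/9 ≈ 1080.8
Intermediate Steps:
d = -9 (d = -1 - 4*2 = -1 - 8 = -9)
Q(D, l) = l (Q(D, l) = -1*0 + l = 0 + l = l)
274*(d/Q(-3, -2) - 1*5/9) = 274*(-9/(-2) - 1*5/9) = 274*(-9*(-1/2) - 5*1/9) = 274*(9/2 - 5/9) = 274*(71/18) = 9727/9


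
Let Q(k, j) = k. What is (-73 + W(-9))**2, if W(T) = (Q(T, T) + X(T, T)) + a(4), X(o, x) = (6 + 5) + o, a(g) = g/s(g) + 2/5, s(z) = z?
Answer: 154449/25 ≈ 6178.0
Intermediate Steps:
a(g) = 7/5 (a(g) = g/g + 2/5 = 1 + 2*(1/5) = 1 + 2/5 = 7/5)
X(o, x) = 11 + o
W(T) = 62/5 + 2*T (W(T) = (T + (11 + T)) + 7/5 = (11 + 2*T) + 7/5 = 62/5 + 2*T)
(-73 + W(-9))**2 = (-73 + (62/5 + 2*(-9)))**2 = (-73 + (62/5 - 18))**2 = (-73 - 28/5)**2 = (-393/5)**2 = 154449/25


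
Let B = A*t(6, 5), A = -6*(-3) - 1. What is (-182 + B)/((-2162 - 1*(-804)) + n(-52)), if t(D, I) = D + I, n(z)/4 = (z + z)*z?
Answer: 5/20274 ≈ 0.00024662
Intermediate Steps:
n(z) = 8*z² (n(z) = 4*((z + z)*z) = 4*((2*z)*z) = 4*(2*z²) = 8*z²)
A = 17 (A = 18 - 1 = 17)
B = 187 (B = 17*(6 + 5) = 17*11 = 187)
(-182 + B)/((-2162 - 1*(-804)) + n(-52)) = (-182 + 187)/((-2162 - 1*(-804)) + 8*(-52)²) = 5/((-2162 + 804) + 8*2704) = 5/(-1358 + 21632) = 5/20274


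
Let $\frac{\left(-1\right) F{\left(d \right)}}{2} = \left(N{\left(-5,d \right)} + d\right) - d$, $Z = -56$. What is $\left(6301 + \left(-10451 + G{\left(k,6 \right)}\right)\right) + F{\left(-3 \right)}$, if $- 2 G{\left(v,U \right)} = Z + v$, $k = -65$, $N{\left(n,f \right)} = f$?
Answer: $- \frac{8167}{2} \approx -4083.5$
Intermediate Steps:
$F{\left(d \right)} = - 2 d$ ($F{\left(d \right)} = - 2 \left(\left(d + d\right) - d\right) = - 2 \left(2 d - d\right) = - 2 d$)
$G{\left(v,U \right)} = 28 - \frac{v}{2}$ ($G{\left(v,U \right)} = - \frac{-56 + v}{2} = 28 - \frac{v}{2}$)
$\left(6301 + \left(-10451 + G{\left(k,6 \right)}\right)\right) + F{\left(-3 \right)} = \left(6301 + \left(-10451 + \left(28 - - \frac{65}{2}\right)\right)\right) - -6 = \left(6301 + \left(-10451 + \left(28 + \frac{65}{2}\right)\right)\right) + 6 = \left(6301 + \left(-10451 + \frac{121}{2}\right)\right) + 6 = \left(6301 - \frac{20781}{2}\right) + 6 = - \frac{8179}{2} + 6 = - \frac{8167}{2}$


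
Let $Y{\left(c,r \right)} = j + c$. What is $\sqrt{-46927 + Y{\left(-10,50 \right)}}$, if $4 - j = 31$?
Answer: $2 i \sqrt{11741} \approx 216.71 i$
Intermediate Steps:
$j = -27$ ($j = 4 - 31 = -27$)
$Y{\left(c,r \right)} = -27 + c$
$\sqrt{-46927 + Y{\left(-10,50 \right)}} = \sqrt{-46927 - 37} = \sqrt{-46964} = 2 i \sqrt{11741}$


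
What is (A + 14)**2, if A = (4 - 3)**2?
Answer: 225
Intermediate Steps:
A = 1 (A = 1**2 = 1)
(A + 14)**2 = (1 + 14)**2 = 15**2 = 225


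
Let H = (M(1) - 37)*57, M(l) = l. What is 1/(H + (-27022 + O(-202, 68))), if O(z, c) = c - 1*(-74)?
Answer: -1/28932 ≈ -3.4564e-5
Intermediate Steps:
O(z, c) = 74 + c (O(z, c) = c + 74 = 74 + c)
H = -2052 (H = (1 - 37)*57 = -36*57 = -2052)
1/(H + (-27022 + O(-202, 68))) = 1/(-2052 + (-27022 + (74 + 68))) = 1/(-2052 + (-27022 + 142)) = 1/(-2052 - 26880) = 1/(-28932) = -1/28932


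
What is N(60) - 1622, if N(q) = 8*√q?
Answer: -1622 + 16*√15 ≈ -1560.0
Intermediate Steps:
N(60) - 1622 = 8*√60 - 1622 = 8*(2*√15) - 1622 = 16*√15 - 1622 = -1622 + 16*√15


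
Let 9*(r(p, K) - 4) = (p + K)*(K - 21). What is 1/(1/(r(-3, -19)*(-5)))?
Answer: -4580/9 ≈ -508.89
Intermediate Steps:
r(p, K) = 4 + (-21 + K)*(K + p)/9 (r(p, K) = 4 + ((p + K)*(K - 21))/9 = 4 + ((K + p)*(-21 + K))/9 = 4 + ((-21 + K)*(K + p))/9 = 4 + (-21 + K)*(K + p)/9)
1/(1/(r(-3, -19)*(-5))) = 1/(1/((4 - 7/3*(-19) - 7/3*(-3) + (1/9)*(-19)**2 + (1/9)*(-19)*(-3))*(-5))) = 1/(1/((4 + 133/3 + 7 + (1/9)*361 + 19/3)*(-5))) = 1/(1/((4 + 133/3 + 7 + 361/9 + 19/3)*(-5))) = 1/(1/((916/9)*(-5))) = 1/(1/(-4580/9)) = 1/(-9/4580) = -4580/9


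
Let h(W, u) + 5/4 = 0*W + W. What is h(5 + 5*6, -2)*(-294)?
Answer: -19845/2 ≈ -9922.5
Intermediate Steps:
h(W, u) = -5/4 + W (h(W, u) = -5/4 + (0*W + W) = -5/4 + (0 + W) = -5/4 + W)
h(5 + 5*6, -2)*(-294) = (-5/4 + (5 + 5*6))*(-294) = (-5/4 + (5 + 30))*(-294) = (-5/4 + 35)*(-294) = (135/4)*(-294) = -19845/2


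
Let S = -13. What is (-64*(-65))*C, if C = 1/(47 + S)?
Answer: 2080/17 ≈ 122.35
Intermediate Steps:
C = 1/34 (C = 1/(47 - 13) = 1/34 ≈ 0.029412)
(-64*(-65))*C = -64*(-65)*(1/34) = 4160*(1/34) = 2080/17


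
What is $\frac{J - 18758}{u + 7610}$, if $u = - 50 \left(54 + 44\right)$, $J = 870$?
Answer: $- \frac{8944}{1355} \approx -6.6007$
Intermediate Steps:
$u = -4900$ ($u = \left(-50\right) 98 = -4900$)
$\frac{J - 18758}{u + 7610} = \frac{870 - 18758}{-4900 + 7610} = \frac{870 - 18758}{2710} = \left(-17888\right) \frac{1}{2710} = - \frac{8944}{1355}$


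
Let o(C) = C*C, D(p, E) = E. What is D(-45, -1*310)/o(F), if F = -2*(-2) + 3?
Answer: -310/49 ≈ -6.3265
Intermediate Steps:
F = 7 (F = 4 + 3 = 7)
o(C) = C**2
D(-45, -1*310)/o(F) = (-1*310)/(7**2) = -310/49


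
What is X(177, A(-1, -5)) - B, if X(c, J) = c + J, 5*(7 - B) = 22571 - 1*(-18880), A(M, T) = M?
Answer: 42296/5 ≈ 8459.2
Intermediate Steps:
B = -41416/5 (B = 7 - (22571 - 1*(-18880))/5 = 7 - (22571 + 18880)/5 = 7 - ⅕*41451 = 7 - 41451/5 = -41416/5 ≈ -8283.2)
X(c, J) = J + c
X(177, A(-1, -5)) - B = (-1 + 177) - 1*(-41416/5) = 176 + 41416/5 = 42296/5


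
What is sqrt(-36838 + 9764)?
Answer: I*sqrt(27074) ≈ 164.54*I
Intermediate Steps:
sqrt(-36838 + 9764) = sqrt(-27074) = I*sqrt(27074)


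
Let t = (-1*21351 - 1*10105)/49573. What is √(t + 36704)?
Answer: 16*√352335437638/49573 ≈ 191.58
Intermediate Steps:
t = -31456/49573 (t = (-21351 - 10105)*(1/49573) = -31456*1/49573 = -31456/49573 ≈ -0.63454)
√(t + 36704) = √(-31456/49573 + 36704) = √(1819495936/49573) = 16*√352335437638/49573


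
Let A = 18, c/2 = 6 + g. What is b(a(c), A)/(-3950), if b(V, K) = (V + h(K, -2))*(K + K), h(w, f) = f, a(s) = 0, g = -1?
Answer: 36/1975 ≈ 0.018228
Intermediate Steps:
c = 10 (c = 2*(6 - 1) = 2*5 = 10)
b(V, K) = 2*K*(-2 + V) (b(V, K) = (V - 2)*(K + K) = (-2 + V)*(2*K) = 2*K*(-2 + V))
b(a(c), A)/(-3950) = (2*18*(-2 + 0))/(-3950) = (2*18*(-2))*(-1/3950) = -72*(-1/3950) = 36/1975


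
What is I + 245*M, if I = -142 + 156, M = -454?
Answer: -111216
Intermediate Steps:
I = 14
I + 245*M = 14 + 245*(-454) = 14 - 111230 = -111216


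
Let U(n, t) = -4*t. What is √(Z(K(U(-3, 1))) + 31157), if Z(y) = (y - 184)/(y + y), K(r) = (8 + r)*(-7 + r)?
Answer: √15081242/22 ≈ 176.52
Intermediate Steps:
K(r) = (-7 + r)*(8 + r)
Z(y) = (-184 + y)/(2*y) (Z(y) = (-184 + y)/((2*y)) = (-184 + y)*(1/(2*y)) = (-184 + y)/(2*y))
√(Z(K(U(-3, 1))) + 31157) = √((-184 + (-56 - 4*1 + (-4*1)²))/(2*(-56 - 4*1 + (-4*1)²)) + 31157) = √((-184 + (-56 - 4 + (-4)²))/(2*(-56 - 4 + (-4)²)) + 31157) = √((-184 + (-56 - 4 + 16))/(2*(-56 - 4 + 16)) + 31157) = √((½)*(-184 - 44)/(-44) + 31157) = √((½)*(-1/44)*(-228) + 31157) = √(57/22 + 31157) = √(685511/22) = √15081242/22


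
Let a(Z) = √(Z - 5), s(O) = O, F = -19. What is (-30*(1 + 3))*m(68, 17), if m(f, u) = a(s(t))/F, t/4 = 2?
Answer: 120*√3/19 ≈ 10.939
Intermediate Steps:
t = 8 (t = 4*2 = 8)
a(Z) = √(-5 + Z)
m(f, u) = -√3/19 (m(f, u) = √(-5 + 8)/(-19) = √3*(-1/19) = -√3/19)
(-30*(1 + 3))*m(68, 17) = (-30*(1 + 3))*(-√3/19) = (-30*4)*(-√3/19) = (-6*20)*(-√3/19) = -(-120)*√3/19 = 120*√3/19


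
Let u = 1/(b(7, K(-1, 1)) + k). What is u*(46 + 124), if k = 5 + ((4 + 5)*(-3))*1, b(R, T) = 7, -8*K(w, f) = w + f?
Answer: -34/3 ≈ -11.333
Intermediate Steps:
K(w, f) = -f/8 - w/8 (K(w, f) = -(w + f)/8 = -(f + w)/8 = -f/8 - w/8)
k = -22 (k = 5 + (9*(-3))*1 = 5 - 27*1 = 5 - 27 = -22)
u = -1/15 (u = 1/(7 - 22) = 1/(-15) = -1/15 ≈ -0.066667)
u*(46 + 124) = -(46 + 124)/15 = -1/15*170 = -34/3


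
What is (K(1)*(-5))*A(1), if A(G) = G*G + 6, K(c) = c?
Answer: -35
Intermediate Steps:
A(G) = 6 + G² (A(G) = G² + 6 = 6 + G²)
(K(1)*(-5))*A(1) = (1*(-5))*(6 + 1²) = -5*(6 + 1) = -5*7 = -35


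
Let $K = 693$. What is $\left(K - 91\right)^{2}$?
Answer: $362404$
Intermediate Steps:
$\left(K - 91\right)^{2} = \left(693 - 91\right)^{2} = 602^{2} = 362404$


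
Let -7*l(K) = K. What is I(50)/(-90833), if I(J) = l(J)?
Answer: 50/635831 ≈ 7.8637e-5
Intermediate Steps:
l(K) = -K/7
I(J) = -J/7
I(50)/(-90833) = -⅐*50/(-90833) = -50/7*(-1/90833) = 50/635831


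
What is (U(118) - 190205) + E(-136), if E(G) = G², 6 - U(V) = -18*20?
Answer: -171343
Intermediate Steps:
U(V) = 366 (U(V) = 6 - (-18)*20 = 6 - 1*(-360) = 6 + 360 = 366)
(U(118) - 190205) + E(-136) = (366 - 190205) + (-136)² = -189839 + 18496 = -171343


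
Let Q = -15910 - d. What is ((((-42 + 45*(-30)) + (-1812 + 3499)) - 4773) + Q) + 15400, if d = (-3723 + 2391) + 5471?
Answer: -9127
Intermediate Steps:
d = 4139 (d = -1332 + 5471 = 4139)
Q = -20049 (Q = -15910 - 1*4139 = -15910 - 4139 = -20049)
((((-42 + 45*(-30)) + (-1812 + 3499)) - 4773) + Q) + 15400 = ((((-42 + 45*(-30)) + (-1812 + 3499)) - 4773) - 20049) + 15400 = ((((-42 - 1350) + 1687) - 4773) - 20049) + 15400 = (((-1392 + 1687) - 4773) - 20049) + 15400 = ((295 - 4773) - 20049) + 15400 = (-4478 - 20049) + 15400 = -24527 + 15400 = -9127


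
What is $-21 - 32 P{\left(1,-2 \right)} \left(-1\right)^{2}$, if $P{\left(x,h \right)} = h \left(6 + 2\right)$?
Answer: $491$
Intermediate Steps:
$P{\left(x,h \right)} = 8 h$ ($P{\left(x,h \right)} = h 8 = 8 h$)
$-21 - 32 P{\left(1,-2 \right)} \left(-1\right)^{2} = -21 - 32 \cdot 8 \left(-2\right) \left(-1\right)^{2} = -21 - 32 \left(\left(-16\right) 1\right) = -21 - -512 = -21 + 512 = 491$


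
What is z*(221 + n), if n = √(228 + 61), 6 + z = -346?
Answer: -83776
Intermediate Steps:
z = -352 (z = -6 - 346 = -352)
n = 17 (n = √289 = 17)
z*(221 + n) = -352*(221 + 17) = -352*238 = -83776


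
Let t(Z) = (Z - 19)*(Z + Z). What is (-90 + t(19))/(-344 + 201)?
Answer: 90/143 ≈ 0.62937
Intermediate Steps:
t(Z) = 2*Z*(-19 + Z) (t(Z) = (-19 + Z)*(2*Z) = 2*Z*(-19 + Z))
(-90 + t(19))/(-344 + 201) = (-90 + 2*19*(-19 + 19))/(-344 + 201) = (-90 + 2*19*0)/(-143) = (-90 + 0)*(-1/143) = -90*(-1/143) = 90/143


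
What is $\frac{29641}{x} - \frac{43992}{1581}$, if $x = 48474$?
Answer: $- \frac{695201929}{25545798} \approx -27.214$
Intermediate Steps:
$\frac{29641}{x} - \frac{43992}{1581} = \frac{29641}{48474} - \frac{43992}{1581} = 29641 \cdot \frac{1}{48474} - \frac{14664}{527} = \frac{29641}{48474} - \frac{14664}{527} = - \frac{695201929}{25545798}$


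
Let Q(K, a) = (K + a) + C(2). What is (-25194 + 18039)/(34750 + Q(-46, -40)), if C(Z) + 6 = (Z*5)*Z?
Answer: -7155/34678 ≈ -0.20633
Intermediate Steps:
C(Z) = -6 + 5*Z² (C(Z) = -6 + (Z*5)*Z = -6 + (5*Z)*Z = -6 + 5*Z²)
Q(K, a) = 14 + K + a (Q(K, a) = (K + a) + (-6 + 5*2²) = (K + a) + (-6 + 5*4) = (K + a) + (-6 + 20) = (K + a) + 14 = 14 + K + a)
(-25194 + 18039)/(34750 + Q(-46, -40)) = (-25194 + 18039)/(34750 + (14 - 46 - 40)) = -7155/(34750 - 72) = -7155/34678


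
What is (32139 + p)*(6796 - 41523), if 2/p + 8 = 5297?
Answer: -143975747531/129 ≈ -1.1161e+9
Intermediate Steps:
p = 2/5289 (p = 2/(-8 + 5297) = 2/5289 ≈ 0.00037814)
(32139 + p)*(6796 - 41523) = (32139 + 2/5289)*(6796 - 41523) = (169983173/5289)*(-34727) = -143975747531/129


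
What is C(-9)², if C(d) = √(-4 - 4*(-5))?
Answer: 16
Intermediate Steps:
C(d) = 4 (C(d) = √(-4 + 20) = √16 = 4)
C(-9)² = 4² = 16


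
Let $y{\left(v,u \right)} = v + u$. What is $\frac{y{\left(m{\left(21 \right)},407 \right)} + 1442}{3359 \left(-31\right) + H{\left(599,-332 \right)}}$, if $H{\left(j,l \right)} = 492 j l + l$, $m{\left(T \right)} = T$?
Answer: $- \frac{1870}{97947517} \approx -1.9092 \cdot 10^{-5}$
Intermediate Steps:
$H{\left(j,l \right)} = l + 492 j l$ ($H{\left(j,l \right)} = 492 j l + l = l + 492 j l$)
$y{\left(v,u \right)} = u + v$
$\frac{y{\left(m{\left(21 \right)},407 \right)} + 1442}{3359 \left(-31\right) + H{\left(599,-332 \right)}} = \frac{\left(407 + 21\right) + 1442}{3359 \left(-31\right) - 332 \left(1 + 492 \cdot 599\right)} = \frac{428 + 1442}{-104129 - 332 \left(1 + 294708\right)} = \frac{1870}{-104129 - 97843388} = \frac{1870}{-97947517} = 1870 \left(- \frac{1}{97947517}\right) = - \frac{1870}{97947517}$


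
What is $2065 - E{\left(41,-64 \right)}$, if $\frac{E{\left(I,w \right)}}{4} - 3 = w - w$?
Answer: $2053$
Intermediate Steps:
$E{\left(I,w \right)} = 12$ ($E{\left(I,w \right)} = 12 + 4 \left(w - w\right) = 12 + 4 \cdot 0 = 12 + 0 = 12$)
$2065 - E{\left(41,-64 \right)} = 2065 - 12 = 2053$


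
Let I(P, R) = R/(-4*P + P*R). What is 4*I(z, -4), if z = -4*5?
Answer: -1/10 ≈ -0.10000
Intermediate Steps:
z = -20
4*I(z, -4) = 4*(-4/(-20*(-4 - 4))) = 4*(-4*(-1/20)/(-8)) = 4*(-4*(-1/20)*(-1/8)) = 4*(-1/40) = -1/10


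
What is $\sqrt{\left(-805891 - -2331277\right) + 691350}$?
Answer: $12 \sqrt{15394} \approx 1488.9$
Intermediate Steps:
$\sqrt{\left(-805891 - -2331277\right) + 691350} = \sqrt{\left(-805891 + 2331277\right) + 691350} = \sqrt{1525386 + 691350} = \sqrt{2216736} = 12 \sqrt{15394}$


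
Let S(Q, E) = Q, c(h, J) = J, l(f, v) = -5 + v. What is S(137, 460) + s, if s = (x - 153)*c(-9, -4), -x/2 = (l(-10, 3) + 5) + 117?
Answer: 1709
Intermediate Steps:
x = -240 (x = -2*(((-5 + 3) + 5) + 117) = -2*((-2 + 5) + 117) = -2*(3 + 117) = -2*120 = -240)
s = 1572 (s = (-240 - 153)*(-4) = -393*(-4) = 1572)
S(137, 460) + s = 137 + 1572 = 1709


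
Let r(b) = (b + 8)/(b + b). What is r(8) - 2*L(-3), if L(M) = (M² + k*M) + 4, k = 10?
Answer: 35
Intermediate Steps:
L(M) = 4 + M² + 10*M (L(M) = (M² + 10*M) + 4 = 4 + M² + 10*M)
r(b) = (8 + b)/(2*b) (r(b) = (8 + b)/((2*b)) = (8 + b)*(1/(2*b)) = (8 + b)/(2*b))
r(8) - 2*L(-3) = (½)*(8 + 8)/8 - 2*(4 + (-3)² + 10*(-3)) = (½)*(⅛)*16 - 2*(4 + 9 - 30) = 1 - 2*(-17) = 1 + 34 = 35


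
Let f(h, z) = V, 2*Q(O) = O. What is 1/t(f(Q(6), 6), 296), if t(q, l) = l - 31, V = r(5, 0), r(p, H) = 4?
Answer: 1/265 ≈ 0.0037736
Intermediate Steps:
Q(O) = O/2
V = 4
f(h, z) = 4
t(q, l) = -31 + l
1/t(f(Q(6), 6), 296) = 1/(-31 + 296) = 1/265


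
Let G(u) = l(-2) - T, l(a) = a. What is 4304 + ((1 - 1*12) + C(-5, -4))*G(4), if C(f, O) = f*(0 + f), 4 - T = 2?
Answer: 4248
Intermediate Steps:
T = 2 (T = 4 - 1*2 = 4 - 2 = 2)
G(u) = -4 (G(u) = -2 - 1*2 = -2 - 2 = -4)
C(f, O) = f² (C(f, O) = f*f = f²)
4304 + ((1 - 1*12) + C(-5, -4))*G(4) = 4304 + ((1 - 1*12) + (-5)²)*(-4) = 4304 + ((1 - 12) + 25)*(-4) = 4304 + (-11 + 25)*(-4) = 4304 + 14*(-4) = 4304 - 56 = 4248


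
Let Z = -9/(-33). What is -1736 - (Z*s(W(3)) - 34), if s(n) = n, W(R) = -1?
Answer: -18719/11 ≈ -1701.7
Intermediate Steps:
Z = 3/11 (Z = -9*(-1/33) = 3/11 ≈ 0.27273)
-1736 - (Z*s(W(3)) - 34) = -1736 - ((3/11)*(-1) - 34) = -1736 - (-3/11 - 34) = -1736 - 1*(-377/11) = -1736 + 377/11 = -18719/11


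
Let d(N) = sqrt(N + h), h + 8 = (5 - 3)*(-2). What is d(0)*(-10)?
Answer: -20*I*sqrt(3) ≈ -34.641*I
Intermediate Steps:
h = -12 (h = -8 + (5 - 3)*(-2) = -8 + 2*(-2) = -8 - 4 = -12)
d(N) = sqrt(-12 + N) (d(N) = sqrt(N - 12) = sqrt(-12 + N))
d(0)*(-10) = sqrt(-12 + 0)*(-10) = sqrt(-12)*(-10) = (2*I*sqrt(3))*(-10) = -20*I*sqrt(3)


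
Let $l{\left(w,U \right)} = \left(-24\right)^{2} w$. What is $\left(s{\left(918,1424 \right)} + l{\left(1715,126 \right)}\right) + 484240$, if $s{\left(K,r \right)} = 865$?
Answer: $1472945$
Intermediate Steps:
$l{\left(w,U \right)} = 576 w$
$\left(s{\left(918,1424 \right)} + l{\left(1715,126 \right)}\right) + 484240 = \left(865 + 576 \cdot 1715\right) + 484240 = \left(865 + 987840\right) + 484240 = 988705 + 484240 = 1472945$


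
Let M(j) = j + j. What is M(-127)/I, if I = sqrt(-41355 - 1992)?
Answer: 254*I*sqrt(43347)/43347 ≈ 1.22*I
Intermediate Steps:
M(j) = 2*j
I = I*sqrt(43347) (I = sqrt(-43347) = I*sqrt(43347) ≈ 208.2*I)
M(-127)/I = (2*(-127))/((I*sqrt(43347))) = -(-254)*I*sqrt(43347)/43347 = 254*I*sqrt(43347)/43347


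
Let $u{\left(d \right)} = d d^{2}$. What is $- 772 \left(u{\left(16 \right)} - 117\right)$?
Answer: $-3071788$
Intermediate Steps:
$u{\left(d \right)} = d^{3}$
$- 772 \left(u{\left(16 \right)} - 117\right) = - 772 \left(16^{3} - 117\right) = - 772 \left(4096 - 117\right) = \left(-772\right) 3979 = -3071788$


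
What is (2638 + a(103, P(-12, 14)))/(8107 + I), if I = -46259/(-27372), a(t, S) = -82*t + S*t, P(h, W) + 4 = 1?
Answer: -167434524/221951063 ≈ -0.75438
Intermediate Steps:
P(h, W) = -3 (P(h, W) = -4 + 1 = -3)
I = 46259/27372 (I = -46259*(-1/27372) = 46259/27372 ≈ 1.6900)
(2638 + a(103, P(-12, 14)))/(8107 + I) = (2638 + 103*(-82 - 3))/(8107 + 46259/27372) = (2638 + 103*(-85))/(221951063/27372) = (2638 - 8755)*(27372/221951063) = -6117*27372/221951063 = -167434524/221951063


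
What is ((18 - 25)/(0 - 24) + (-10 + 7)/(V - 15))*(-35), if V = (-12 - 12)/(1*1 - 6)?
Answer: -8365/408 ≈ -20.502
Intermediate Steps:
V = 24/5 (V = -24/(1 - 6) = -24/(-5) = -24*(-1/5) = 24/5 ≈ 4.8000)
((18 - 25)/(0 - 24) + (-10 + 7)/(V - 15))*(-35) = ((18 - 25)/(0 - 24) + (-10 + 7)/(24/5 - 15))*(-35) = (-7/(-24) - 3/(-51/5))*(-35) = (-7*(-1/24) - 3*(-5/51))*(-35) = (7/24 + 5/17)*(-35) = (239/408)*(-35) = -8365/408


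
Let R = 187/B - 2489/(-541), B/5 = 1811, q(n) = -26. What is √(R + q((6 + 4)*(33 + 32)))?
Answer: 2*I*√128259899033210/4898755 ≈ 4.6237*I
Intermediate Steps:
B = 9055 (B = 5*1811 = 9055)
R = 22639062/4898755 (R = 187/9055 - 2489/(-541) = 187*(1/9055) - 2489*(-1/541) = 187/9055 + 2489/541 = 22639062/4898755 ≈ 4.6214)
√(R + q((6 + 4)*(33 + 32))) = √(22639062/4898755 - 26) = √(-104728568/4898755) = 2*I*√128259899033210/4898755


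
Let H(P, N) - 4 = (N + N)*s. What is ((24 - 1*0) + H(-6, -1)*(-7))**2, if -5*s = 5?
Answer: 324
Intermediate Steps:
s = -1 (s = -1/5*5 = -1)
H(P, N) = 4 - 2*N (H(P, N) = 4 + (N + N)*(-1) = 4 + (2*N)*(-1) = 4 - 2*N)
((24 - 1*0) + H(-6, -1)*(-7))**2 = ((24 - 1*0) + (4 - 2*(-1))*(-7))**2 = ((24 + 0) + (4 + 2)*(-7))**2 = (24 + 6*(-7))**2 = (24 - 42)**2 = (-18)**2 = 324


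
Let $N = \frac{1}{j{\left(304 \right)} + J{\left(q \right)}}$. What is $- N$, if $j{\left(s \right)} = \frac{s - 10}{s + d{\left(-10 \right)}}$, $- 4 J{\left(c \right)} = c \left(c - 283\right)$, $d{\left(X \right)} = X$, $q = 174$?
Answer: $- \frac{2}{9485} \approx -0.00021086$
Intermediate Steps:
$J{\left(c \right)} = - \frac{c \left(-283 + c\right)}{4}$ ($J{\left(c \right)} = - \frac{c \left(c - 283\right)}{4} = - \frac{c \left(-283 + c\right)}{4}$)
$j{\left(s \right)} = 1$ ($j{\left(s \right)} = \frac{s - 10}{s - 10} = \frac{-10 + s}{-10 + s} = 1$)
$N = \frac{2}{9485}$ ($N = \frac{1}{1 + \frac{1}{4} \cdot 174 \left(283 - 174\right)} = \frac{1}{1 + \frac{1}{4} \cdot 174 \cdot 109} = \frac{1}{1 + \frac{9483}{2}} = \frac{1}{\frac{9485}{2}} = \frac{2}{9485} \approx 0.00021086$)
$- N = \left(-1\right) \frac{2}{9485} = - \frac{2}{9485}$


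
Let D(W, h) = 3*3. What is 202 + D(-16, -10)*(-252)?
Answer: -2066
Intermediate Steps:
D(W, h) = 9
202 + D(-16, -10)*(-252) = 202 + 9*(-252) = 202 - 2268 = -2066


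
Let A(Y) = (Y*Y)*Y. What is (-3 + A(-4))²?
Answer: 4489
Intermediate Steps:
A(Y) = Y³ (A(Y) = Y²*Y = Y³)
(-3 + A(-4))² = (-3 + (-4)³)² = (-3 - 64)² = (-67)² = 4489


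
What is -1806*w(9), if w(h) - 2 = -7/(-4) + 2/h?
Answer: -43043/6 ≈ -7173.8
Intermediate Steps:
w(h) = 15/4 + 2/h (w(h) = 2 + (-7/(-4) + 2/h) = 2 + (-7*(-1/4) + 2/h) = 2 + (7/4 + 2/h) = 15/4 + 2/h)
-1806*w(9) = -1806*(15/4 + 2/9) = -1806*143/36 = -43043/6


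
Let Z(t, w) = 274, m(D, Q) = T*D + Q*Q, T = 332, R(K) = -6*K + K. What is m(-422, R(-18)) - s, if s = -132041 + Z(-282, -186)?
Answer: -237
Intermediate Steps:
R(K) = -5*K
m(D, Q) = Q² + 332*D (m(D, Q) = 332*D + Q*Q = 332*D + Q² = Q² + 332*D)
s = -131767 (s = -132041 + 274 = -131767)
m(-422, R(-18)) - s = ((-5*(-18))² + 332*(-422)) - 1*(-131767) = (90² - 140104) + 131767 = (8100 - 140104) + 131767 = -132004 + 131767 = -237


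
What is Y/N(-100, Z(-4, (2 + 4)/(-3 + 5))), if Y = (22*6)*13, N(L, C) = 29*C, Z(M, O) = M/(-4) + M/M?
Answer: 858/29 ≈ 29.586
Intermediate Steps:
Z(M, O) = 1 - M/4 (Z(M, O) = M*(-1/4) + 1 = -M/4 + 1 = 1 - M/4)
Y = 1716 (Y = 132*13 = 1716)
Y/N(-100, Z(-4, (2 + 4)/(-3 + 5))) = 1716/((29*(1 - 1/4*(-4)))) = 1716/((29*(1 + 1))) = 1716/((29*2)) = 1716/58 = 1716*(1/58) = 858/29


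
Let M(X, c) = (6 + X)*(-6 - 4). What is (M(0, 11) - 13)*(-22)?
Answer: 1606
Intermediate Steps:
M(X, c) = -60 - 10*X (M(X, c) = (6 + X)*(-10) = -60 - 10*X)
(M(0, 11) - 13)*(-22) = ((-60 - 10*0) - 13)*(-22) = ((-60 + 0) - 13)*(-22) = (-60 - 13)*(-22) = -73*(-22) = 1606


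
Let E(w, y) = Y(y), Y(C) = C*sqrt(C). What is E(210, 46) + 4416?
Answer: 4416 + 46*sqrt(46) ≈ 4728.0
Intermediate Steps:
Y(C) = C**(3/2)
E(w, y) = y**(3/2)
E(210, 46) + 4416 = 46**(3/2) + 4416 = 46*sqrt(46) + 4416 = 4416 + 46*sqrt(46)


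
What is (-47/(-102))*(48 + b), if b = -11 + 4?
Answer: 1927/102 ≈ 18.892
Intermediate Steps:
b = -7
(-47/(-102))*(48 + b) = (-47/(-102))*(48 - 7) = -47*(-1/102)*41 = (47/102)*41 = 1927/102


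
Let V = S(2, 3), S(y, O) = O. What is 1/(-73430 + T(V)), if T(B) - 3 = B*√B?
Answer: -73427/5391524302 - 3*√3/5391524302 ≈ -1.3620e-5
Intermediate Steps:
V = 3
T(B) = 3 + B^(3/2) (T(B) = 3 + B*√B = 3 + B^(3/2))
1/(-73430 + T(V)) = 1/(-73430 + (3 + 3^(3/2))) = 1/(-73430 + (3 + 3*√3)) = 1/(-73427 + 3*√3)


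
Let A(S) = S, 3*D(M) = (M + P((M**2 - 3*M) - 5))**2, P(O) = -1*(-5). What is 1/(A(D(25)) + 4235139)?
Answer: 1/4235439 ≈ 2.3610e-7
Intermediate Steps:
P(O) = 5
D(M) = (5 + M)**2/3 (D(M) = (M + 5)**2/3 = (5 + M)**2/3)
1/(A(D(25)) + 4235139) = 1/((5 + 25)**2/3 + 4235139) = 1/((1/3)*30**2 + 4235139) = 1/((1/3)*900 + 4235139) = 1/(300 + 4235139) = 1/4235439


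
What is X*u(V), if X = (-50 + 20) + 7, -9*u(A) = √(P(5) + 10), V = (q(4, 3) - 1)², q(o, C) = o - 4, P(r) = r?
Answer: 23*√15/9 ≈ 9.8976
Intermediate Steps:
q(o, C) = -4 + o
V = 1 (V = ((-4 + 4) - 1)² = (0 - 1)² = (-1)² = 1)
u(A) = -√15/9 (u(A) = -√(5 + 10)/9 = -√15/9)
X = -23 (X = -30 + 7 = -23)
X*u(V) = -(-23)*√15/9 = 23*√15/9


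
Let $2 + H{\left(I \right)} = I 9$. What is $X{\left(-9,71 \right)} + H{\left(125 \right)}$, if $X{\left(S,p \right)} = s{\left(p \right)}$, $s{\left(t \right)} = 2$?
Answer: $1125$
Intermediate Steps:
$H{\left(I \right)} = -2 + 9 I$ ($H{\left(I \right)} = -2 + I 9 = -2 + 9 I$)
$X{\left(S,p \right)} = 2$
$X{\left(-9,71 \right)} + H{\left(125 \right)} = 2 + \left(-2 + 9 \cdot 125\right) = 2 + \left(-2 + 1125\right) = 2 + 1123 = 1125$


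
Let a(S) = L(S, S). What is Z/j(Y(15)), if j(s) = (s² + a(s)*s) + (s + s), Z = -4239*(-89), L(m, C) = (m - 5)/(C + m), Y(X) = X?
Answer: 377271/260 ≈ 1451.0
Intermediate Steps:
L(m, C) = (-5 + m)/(C + m)
Z = 377271
a(S) = (-5 + S)/(2*S) (a(S) = (-5 + S)/(S + S) = (-5 + S)/((2*S)) = (1/(2*S))*(-5 + S) = (-5 + S)/(2*S))
j(s) = -5/2 + s² + 5*s/2 (j(s) = (s² + ((-5 + s)/(2*s))*s) + (s + s) = (s² + (-5/2 + s/2)) + 2*s = (-5/2 + s² + s/2) + 2*s = -5/2 + s² + 5*s/2)
Z/j(Y(15)) = 377271/(-5/2 + (½)*15 + 15*(2 + 15)) = 377271/(-5/2 + 15/2 + 15*17) = 377271/(-5/2 + 15/2 + 255) = 377271/260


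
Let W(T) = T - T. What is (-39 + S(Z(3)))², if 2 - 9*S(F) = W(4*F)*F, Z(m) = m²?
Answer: 121801/81 ≈ 1503.7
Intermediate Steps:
W(T) = 0
S(F) = 2/9 (S(F) = 2/9 - 0*F = 2/9 - ⅑*0 = 2/9 + 0 = 2/9)
(-39 + S(Z(3)))² = (-39 + 2/9)² = (-349/9)² = 121801/81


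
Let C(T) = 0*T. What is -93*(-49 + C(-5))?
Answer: 4557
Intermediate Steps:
C(T) = 0
-93*(-49 + C(-5)) = -93*(-49 + 0) = -93*(-49) = 4557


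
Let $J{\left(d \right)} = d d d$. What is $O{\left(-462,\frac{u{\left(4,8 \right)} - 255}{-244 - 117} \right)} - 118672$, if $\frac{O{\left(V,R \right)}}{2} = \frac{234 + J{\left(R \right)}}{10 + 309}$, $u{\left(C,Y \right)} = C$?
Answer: $- \frac{1780964134921398}{15007636039} \approx -1.1867 \cdot 10^{5}$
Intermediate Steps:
$J{\left(d \right)} = d^{3}$ ($J{\left(d \right)} = d^{2} d = d^{3}$)
$O{\left(V,R \right)} = \frac{468}{319} + \frac{2 R^{3}}{319}$ ($O{\left(V,R \right)} = 2 \frac{234 + R^{3}}{10 + 309} = 2 \frac{234 + R^{3}}{319} = 2 \left(234 + R^{3}\right) \frac{1}{319} = 2 \left(\frac{234}{319} + \frac{R^{3}}{319}\right) = \frac{468}{319} + \frac{2 R^{3}}{319}$)
$O{\left(-462,\frac{u{\left(4,8 \right)} - 255}{-244 - 117} \right)} - 118672 = \left(\frac{468}{319} + \frac{2 \left(\frac{4 - 255}{-244 - 117}\right)^{3}}{319}\right) - 118672 = \left(\frac{468}{319} + \frac{2 \left(- \frac{251}{-361}\right)^{3}}{319}\right) - 118672 = \left(\frac{468}{319} + \frac{2 \left(\left(-251\right) \left(- \frac{1}{361}\right)\right)^{3}}{319}\right) - 118672 = \left(\frac{468}{319} + \frac{2 \left(\frac{251}{361}\right)^{3}}{319}\right) - 118672 = \left(\frac{468}{319} + \frac{2}{319} \cdot \frac{15813251}{47045881}\right) - 118672 = \left(\frac{468}{319} + \frac{31626502}{15007636039}\right) - 118672 = \frac{22049098810}{15007636039} - 118672 = - \frac{1780964134921398}{15007636039}$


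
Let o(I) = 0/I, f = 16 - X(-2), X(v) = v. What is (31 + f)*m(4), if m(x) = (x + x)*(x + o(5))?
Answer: 1568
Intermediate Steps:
f = 18 (f = 16 - 1*(-2) = 16 + 2 = 18)
o(I) = 0
m(x) = 2*x**2 (m(x) = (x + x)*(x + 0) = (2*x)*x = 2*x**2)
(31 + f)*m(4) = (31 + 18)*(2*4**2) = 49*(2*16) = 49*32 = 1568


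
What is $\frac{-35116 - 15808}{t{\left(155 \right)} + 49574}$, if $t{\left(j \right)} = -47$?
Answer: $- \frac{50924}{49527} \approx -1.0282$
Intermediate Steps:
$\frac{-35116 - 15808}{t{\left(155 \right)} + 49574} = \frac{-35116 - 15808}{-47 + 49574} = - \frac{50924}{49527}$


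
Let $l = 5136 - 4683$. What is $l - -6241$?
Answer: $6694$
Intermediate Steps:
$l = 453$ ($l = 5136 - 4683 = 453$)
$l - -6241 = 453 - -6241 = 453 + 6241 = 6694$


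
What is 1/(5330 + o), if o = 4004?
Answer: 1/9334 ≈ 0.00010714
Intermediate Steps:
1/(5330 + o) = 1/(5330 + 4004) = 1/9334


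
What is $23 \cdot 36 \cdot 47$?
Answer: $38916$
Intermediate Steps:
$23 \cdot 36 \cdot 47 = 828 \cdot 47 = 38916$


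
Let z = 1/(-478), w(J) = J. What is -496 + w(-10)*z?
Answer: -118539/239 ≈ -495.98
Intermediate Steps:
z = -1/478 ≈ -0.0020920
-496 + w(-10)*z = -496 - 10*(-1/478) = -496 + 5/239 = -118539/239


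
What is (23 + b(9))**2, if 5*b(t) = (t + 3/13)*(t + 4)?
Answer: 2209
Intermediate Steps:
b(t) = (4 + t)*(3/13 + t)/5 (b(t) = ((t + 3/13)*(t + 4))/5 = ((t + 3*(1/13))*(4 + t))/5 = ((t + 3/13)*(4 + t))/5 = ((3/13 + t)*(4 + t))/5 = ((4 + t)*(3/13 + t))/5 = (4 + t)*(3/13 + t)/5)
(23 + b(9))**2 = (23 + (12/65 + (1/5)*9**2 + (11/13)*9))**2 = (23 + (12/65 + (1/5)*81 + 99/13))**2 = (23 + (12/65 + 81/5 + 99/13))**2 = (23 + 24)**2 = 47**2 = 2209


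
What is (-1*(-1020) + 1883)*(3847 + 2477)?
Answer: 18358572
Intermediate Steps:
(-1*(-1020) + 1883)*(3847 + 2477) = (1020 + 1883)*6324 = 2903*6324 = 18358572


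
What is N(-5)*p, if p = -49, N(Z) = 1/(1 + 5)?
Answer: -49/6 ≈ -8.1667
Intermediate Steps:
N(Z) = ⅙ (N(Z) = 1/6 = ⅙)
N(-5)*p = (⅙)*(-49) = -49/6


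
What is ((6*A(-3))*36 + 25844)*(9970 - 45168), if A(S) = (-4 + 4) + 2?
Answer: -924862648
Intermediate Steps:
A(S) = 2 (A(S) = 0 + 2 = 2)
((6*A(-3))*36 + 25844)*(9970 - 45168) = ((6*2)*36 + 25844)*(9970 - 45168) = (12*36 + 25844)*(-35198) = (432 + 25844)*(-35198) = 26276*(-35198) = -924862648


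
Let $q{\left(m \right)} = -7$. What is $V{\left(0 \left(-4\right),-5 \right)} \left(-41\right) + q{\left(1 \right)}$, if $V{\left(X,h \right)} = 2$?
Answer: $-89$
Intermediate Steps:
$V{\left(0 \left(-4\right),-5 \right)} \left(-41\right) + q{\left(1 \right)} = 2 \left(-41\right) - 7 = -82 - 7 = -89$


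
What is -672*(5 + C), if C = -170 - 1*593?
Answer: 509376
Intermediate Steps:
C = -763 (C = -170 - 593 = -763)
-672*(5 + C) = -672*(5 - 763) = -672*(-758) = 509376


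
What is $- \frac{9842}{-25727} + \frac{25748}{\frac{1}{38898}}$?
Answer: $\frac{25766766336650}{25727} \approx 1.0015 \cdot 10^{9}$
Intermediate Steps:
$- \frac{9842}{-25727} + \frac{25748}{\frac{1}{38898}} = \left(-9842\right) \left(- \frac{1}{25727}\right) + 25748 \frac{1}{\frac{1}{38898}} = \frac{9842}{25727} + 25748 \cdot 38898 = \frac{9842}{25727} + 1001545704 = \frac{25766766336650}{25727}$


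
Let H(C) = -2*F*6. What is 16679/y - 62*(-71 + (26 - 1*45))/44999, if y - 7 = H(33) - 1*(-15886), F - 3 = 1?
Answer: 838953421/713009155 ≈ 1.1766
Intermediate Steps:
F = 4 (F = 3 + 1 = 4)
H(C) = -48 (H(C) = -2*4*6 = -8*6 = -48)
y = 15845 (y = 7 + (-48 - 1*(-15886)) = 7 + (-48 + 15886) = 7 + 15838 = 15845)
16679/y - 62*(-71 + (26 - 1*45))/44999 = 16679/15845 - 62*(-71 + (26 - 1*45))/44999 = 16679*(1/15845) - 62*(-71 + (26 - 45))*(1/44999) = 16679/15845 - 62*(-71 - 19)*(1/44999) = 16679/15845 - 62*(-90)*(1/44999) = 16679/15845 + 5580*(1/44999) = 16679/15845 + 5580/44999 = 838953421/713009155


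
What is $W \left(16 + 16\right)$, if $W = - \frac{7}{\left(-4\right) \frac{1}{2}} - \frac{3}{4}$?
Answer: $88$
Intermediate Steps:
$W = \frac{11}{4}$ ($W = - \frac{7}{\left(-4\right) \frac{1}{2}} - \frac{3}{4} = - \frac{7}{-2} - \frac{3}{4} = \left(-7\right) \left(- \frac{1}{2}\right) - \frac{3}{4} = \frac{7}{2} - \frac{3}{4} = \frac{11}{4} \approx 2.75$)
$W \left(16 + 16\right) = \frac{11 \left(16 + 16\right)}{4} = \frac{11}{4} \cdot 32 = 88$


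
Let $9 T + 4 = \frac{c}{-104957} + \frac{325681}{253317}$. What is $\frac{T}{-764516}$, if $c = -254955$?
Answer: $\frac{1895658256}{45734595444851409} \approx 4.1449 \cdot 10^{-8}$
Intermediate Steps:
$T = - \frac{7582633024}{239286531321}$ ($T = - \frac{4}{9} + \frac{- \frac{254955}{-104957} + \frac{325681}{253317}}{9} = - \frac{4}{9} + \frac{\left(-254955\right) \left(- \frac{1}{104957}\right) + 325681 \cdot \frac{1}{253317}}{9} = - \frac{4}{9} + \frac{\frac{254955}{104957} + \frac{325681}{253317}}{9} = - \frac{4}{9} + \frac{1}{9} \cdot \frac{98766936452}{26587392369} = - \frac{4}{9} + \frac{98766936452}{239286531321} = - \frac{7582633024}{239286531321} \approx -0.031689$)
$\frac{T}{-764516} = - \frac{7582633024}{239286531321 \left(-764516\right)} = \left(- \frac{7582633024}{239286531321}\right) \left(- \frac{1}{764516}\right) = \frac{1895658256}{45734595444851409}$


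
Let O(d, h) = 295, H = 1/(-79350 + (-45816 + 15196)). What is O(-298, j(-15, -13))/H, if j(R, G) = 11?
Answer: -32441150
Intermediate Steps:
H = -1/109970 (H = 1/(-79350 - 30620) = 1/(-109970) = -1/109970 ≈ -9.0934e-6)
O(-298, j(-15, -13))/H = 295/(-1/109970) = 295*(-109970) = -32441150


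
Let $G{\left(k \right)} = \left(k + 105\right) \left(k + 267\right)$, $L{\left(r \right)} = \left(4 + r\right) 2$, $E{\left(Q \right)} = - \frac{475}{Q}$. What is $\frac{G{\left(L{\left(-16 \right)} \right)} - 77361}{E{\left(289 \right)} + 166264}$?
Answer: $- \frac{5556314}{16016607} \approx -0.34691$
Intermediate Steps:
$L{\left(r \right)} = 8 + 2 r$
$G{\left(k \right)} = \left(105 + k\right) \left(267 + k\right)$
$\frac{G{\left(L{\left(-16 \right)} \right)} - 77361}{E{\left(289 \right)} + 166264} = \frac{\left(28035 + \left(8 + 2 \left(-16\right)\right)^{2} + 372 \left(8 + 2 \left(-16\right)\right)\right) - 77361}{- \frac{475}{289} + 166264} = \frac{\left(28035 + \left(8 - 32\right)^{2} + 372 \left(8 - 32\right)\right) - 77361}{\left(-475\right) \frac{1}{289} + 166264} = \frac{\left(28035 + \left(-24\right)^{2} + 372 \left(-24\right)\right) - 77361}{- \frac{475}{289} + 166264} = \frac{\left(28035 + 576 - 8928\right) - 77361}{\frac{48049821}{289}} = \left(19683 - 77361\right) \frac{289}{48049821} = \left(-57678\right) \frac{289}{48049821} = - \frac{5556314}{16016607}$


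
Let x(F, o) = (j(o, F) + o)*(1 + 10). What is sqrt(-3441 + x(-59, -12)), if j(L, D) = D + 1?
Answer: I*sqrt(4211) ≈ 64.892*I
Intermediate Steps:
j(L, D) = 1 + D
x(F, o) = 11 + 11*F + 11*o (x(F, o) = ((1 + F) + o)*(1 + 10) = (1 + F + o)*11 = 11 + 11*F + 11*o)
sqrt(-3441 + x(-59, -12)) = sqrt(-3441 + (11 + 11*(-59) + 11*(-12))) = sqrt(-3441 + (11 - 649 - 132)) = sqrt(-3441 - 770) = sqrt(-4211) = I*sqrt(4211)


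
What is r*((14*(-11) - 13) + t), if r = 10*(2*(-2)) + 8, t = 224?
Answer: -1824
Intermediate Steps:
r = -32 (r = 10*(-4) + 8 = -40 + 8 = -32)
r*((14*(-11) - 13) + t) = -32*((14*(-11) - 13) + 224) = -32*((-154 - 13) + 224) = -32*(-167 + 224) = -32*57 = -1824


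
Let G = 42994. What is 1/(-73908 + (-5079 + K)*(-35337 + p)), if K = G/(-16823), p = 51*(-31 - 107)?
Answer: 16823/3621268736841 ≈ 4.6456e-9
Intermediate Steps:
p = -7038 (p = 51*(-138) = -7038)
K = -42994/16823 (K = 42994/(-16823) = 42994*(-1/16823) = -42994/16823 ≈ -2.5557)
1/(-73908 + (-5079 + K)*(-35337 + p)) = 1/(-73908 + (-5079 - 42994/16823)*(-35337 - 7038)) = 1/(-73908 - 85487011/16823*(-42375)) = 1/(-73908 + 3622512091125/16823) = 1/(3621268736841/16823) = 16823/3621268736841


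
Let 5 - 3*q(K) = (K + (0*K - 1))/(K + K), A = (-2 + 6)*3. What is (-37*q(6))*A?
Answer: -2035/3 ≈ -678.33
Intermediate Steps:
A = 12 (A = 4*3 = 12)
q(K) = 5/3 - (-1 + K)/(6*K) (q(K) = 5/3 - (K + (0*K - 1))/(3*(K + K)) = 5/3 - (K + (0 - 1))/(3*(2*K)) = 5/3 - (K - 1)*1/(2*K)/3 = 5/3 - (-1 + K)*1/(2*K)/3 = 5/3 - (-1 + K)/(6*K))
(-37*q(6))*A = -37*(1 + 9*6)/(6*6)*12 = -37*(1 + 54)/(6*6)*12 = -37*55/(6*6)*12 = -37*55/36*12 = -2035/36*12 = -2035/3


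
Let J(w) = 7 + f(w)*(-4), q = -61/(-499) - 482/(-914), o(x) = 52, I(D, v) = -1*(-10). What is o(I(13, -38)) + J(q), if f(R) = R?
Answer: 12861993/228043 ≈ 56.402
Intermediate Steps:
I(D, v) = 10
q = 148136/228043 (q = -61*(-1/499) - 482*(-1/914) = 61/499 + 241/457 = 148136/228043 ≈ 0.64960)
J(w) = 7 - 4*w (J(w) = 7 + w*(-4) = 7 - 4*w)
o(I(13, -38)) + J(q) = 52 + (7 - 4*148136/228043) = 52 + (7 - 592544/228043) = 52 + 1003757/228043 = 12861993/228043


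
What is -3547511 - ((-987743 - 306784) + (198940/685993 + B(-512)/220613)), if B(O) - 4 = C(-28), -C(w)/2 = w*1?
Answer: -48709190038958208/21619853387 ≈ -2.2530e+6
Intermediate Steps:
C(w) = -2*w
B(O) = 60 (B(O) = 4 - 2*(-28) = 4 + 56 = 60)
-3547511 - ((-987743 - 306784) + (198940/685993 + B(-512)/220613)) = -3547511 - ((-987743 - 306784) + (198940/685993 + 60/220613)) = -3547511 - (-1294527 + (198940*(1/685993) + 60*(1/220613))) = -3547511 - (-1294527 + (28420/97999 + 60/220613)) = -3547511 - (-1294527 + 6275701400/21619853387) = -3547511 - 1*(-27987477669811549/21619853387) = -3547511 + 27987477669811549/21619853387 = -48709190038958208/21619853387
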